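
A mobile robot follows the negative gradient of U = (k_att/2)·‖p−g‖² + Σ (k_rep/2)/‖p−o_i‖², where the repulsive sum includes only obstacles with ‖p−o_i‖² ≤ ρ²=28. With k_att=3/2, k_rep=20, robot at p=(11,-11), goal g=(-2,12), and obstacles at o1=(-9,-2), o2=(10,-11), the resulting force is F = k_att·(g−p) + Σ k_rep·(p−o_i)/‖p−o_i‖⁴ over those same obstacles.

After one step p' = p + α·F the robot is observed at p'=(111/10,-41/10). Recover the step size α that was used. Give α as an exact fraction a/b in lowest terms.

F_att = 3/2·(g−p) = 3/2·(-13,23) = (-19.5000,34.5000)
o1: d²=481 > ρ²=28 → inactive
o2: d²=1 ≤ ρ²=28; F_rep = 20·(1,0)/1² = (20.0000,0.0000)
F = F_att + ΣF_rep = (0.5000,34.5000)
Δp = p'−p = (0.1000,6.9000); α = Δx/Fx = (1/10) / (1/2) = 1/5
check: Δy/Fy = (69/10) / (69/2) = 1/5 ✓

α = 1/5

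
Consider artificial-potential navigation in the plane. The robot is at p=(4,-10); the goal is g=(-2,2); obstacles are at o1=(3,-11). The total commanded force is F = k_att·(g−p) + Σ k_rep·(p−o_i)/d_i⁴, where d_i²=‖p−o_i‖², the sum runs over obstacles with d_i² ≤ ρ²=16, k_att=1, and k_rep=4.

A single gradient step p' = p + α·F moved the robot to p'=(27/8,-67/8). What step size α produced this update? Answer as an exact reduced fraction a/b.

F_att = 1·(g−p) = 1·(-6,12) = (-6.0000,12.0000)
o1: d²=2 ≤ ρ²=16; F_rep = 4·(1,1)/2² = (1.0000,1.0000)
F = F_att + ΣF_rep = (-5.0000,13.0000)
Δp = p'−p = (-0.6250,1.6250); α = Δx/Fx = (-5/8) / (-5) = 1/8
check: Δy/Fy = (13/8) / (13) = 1/8 ✓

α = 1/8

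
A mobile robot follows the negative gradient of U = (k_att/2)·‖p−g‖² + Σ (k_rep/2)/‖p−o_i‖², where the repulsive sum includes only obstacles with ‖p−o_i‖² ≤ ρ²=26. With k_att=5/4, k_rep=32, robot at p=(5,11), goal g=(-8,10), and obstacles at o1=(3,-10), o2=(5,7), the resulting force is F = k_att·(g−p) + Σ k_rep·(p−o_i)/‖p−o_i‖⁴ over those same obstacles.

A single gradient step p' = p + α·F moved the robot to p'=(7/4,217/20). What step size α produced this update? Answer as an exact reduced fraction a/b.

F_att = 5/4·(g−p) = 5/4·(-13,-1) = (-16.2500,-1.2500)
o1: d²=445 > ρ²=26 → inactive
o2: d²=16 ≤ ρ²=26; F_rep = 32·(0,4)/16² = (0.0000,0.5000)
F = F_att + ΣF_rep = (-16.2500,-0.7500)
Δp = p'−p = (-3.2500,-0.1500); α = Δx/Fx = (-13/4) / (-65/4) = 1/5
check: Δy/Fy = (-3/20) / (-3/4) = 1/5 ✓

α = 1/5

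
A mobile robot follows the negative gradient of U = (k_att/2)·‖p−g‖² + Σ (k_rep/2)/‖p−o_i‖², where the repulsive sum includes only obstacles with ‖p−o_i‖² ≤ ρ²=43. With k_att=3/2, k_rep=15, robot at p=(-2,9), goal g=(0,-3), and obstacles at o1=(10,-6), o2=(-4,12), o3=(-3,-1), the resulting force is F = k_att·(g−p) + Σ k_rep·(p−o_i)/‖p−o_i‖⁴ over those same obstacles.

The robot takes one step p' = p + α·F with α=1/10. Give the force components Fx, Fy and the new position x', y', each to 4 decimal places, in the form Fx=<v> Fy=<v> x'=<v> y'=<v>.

F_att = 3/2·(g−p) = 3/2·(2,-12) = (3.0000,-18.0000)
o1: d²=369 > ρ²=43 → inactive
o2: d²=13 ≤ ρ²=43; F_rep = 15·(2,-3)/13² = (0.1775,-0.2663)
o3: d²=101 > ρ²=43 → inactive
F = F_att + ΣF_rep = (3.1775,-18.2663)
p' = p + 1/10·F = (-1.6822,7.1734)

Fx=3.1775 Fy=-18.2663 x'=-1.6822 y'=7.1734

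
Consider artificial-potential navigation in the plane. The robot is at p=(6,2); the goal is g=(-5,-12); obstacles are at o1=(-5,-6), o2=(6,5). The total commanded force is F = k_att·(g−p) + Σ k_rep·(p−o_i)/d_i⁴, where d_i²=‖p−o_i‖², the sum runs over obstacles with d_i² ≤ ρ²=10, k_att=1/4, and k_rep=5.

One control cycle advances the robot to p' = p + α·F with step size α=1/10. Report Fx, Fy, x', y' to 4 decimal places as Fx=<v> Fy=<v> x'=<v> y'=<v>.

Fx=-2.7500 Fy=-3.6852 x'=5.7250 y'=1.6315

F_att = 1/4·(g−p) = 1/4·(-11,-14) = (-2.7500,-3.5000)
o1: d²=185 > ρ²=10 → inactive
o2: d²=9 ≤ ρ²=10; F_rep = 5·(0,-3)/9² = (0.0000,-0.1852)
F = F_att + ΣF_rep = (-2.7500,-3.6852)
p' = p + 1/10·F = (5.7250,1.6315)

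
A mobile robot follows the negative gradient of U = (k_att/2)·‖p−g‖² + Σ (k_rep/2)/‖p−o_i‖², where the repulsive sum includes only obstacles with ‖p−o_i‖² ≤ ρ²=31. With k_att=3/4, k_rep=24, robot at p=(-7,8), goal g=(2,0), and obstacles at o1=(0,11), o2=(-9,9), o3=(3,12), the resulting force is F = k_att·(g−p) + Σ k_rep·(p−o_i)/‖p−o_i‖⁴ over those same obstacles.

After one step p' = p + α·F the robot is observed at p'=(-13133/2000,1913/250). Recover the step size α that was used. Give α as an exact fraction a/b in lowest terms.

F_att = 3/4·(g−p) = 3/4·(9,-8) = (6.7500,-6.0000)
o1: d²=58 > ρ²=31 → inactive
o2: d²=5 ≤ ρ²=31; F_rep = 24·(2,-1)/5² = (1.9200,-0.9600)
o3: d²=116 > ρ²=31 → inactive
F = F_att + ΣF_rep = (8.6700,-6.9600)
Δp = p'−p = (0.4335,-0.3480); α = Δx/Fx = (867/2000) / (867/100) = 1/20
check: Δy/Fy = (-87/250) / (-174/25) = 1/20 ✓

α = 1/20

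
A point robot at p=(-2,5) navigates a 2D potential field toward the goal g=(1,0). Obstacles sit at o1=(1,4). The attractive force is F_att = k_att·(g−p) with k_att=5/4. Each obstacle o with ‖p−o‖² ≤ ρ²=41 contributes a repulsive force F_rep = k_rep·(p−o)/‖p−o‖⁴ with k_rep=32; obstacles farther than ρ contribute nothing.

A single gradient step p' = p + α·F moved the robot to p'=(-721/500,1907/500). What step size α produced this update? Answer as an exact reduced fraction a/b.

α = 1/5

F_att = 5/4·(g−p) = 5/4·(3,-5) = (3.7500,-6.2500)
o1: d²=10 ≤ ρ²=41; F_rep = 32·(-3,1)/10² = (-0.9600,0.3200)
F = F_att + ΣF_rep = (2.7900,-5.9300)
Δp = p'−p = (0.5580,-1.1860); α = Δx/Fx = (279/500) / (279/100) = 1/5
check: Δy/Fy = (-593/500) / (-593/100) = 1/5 ✓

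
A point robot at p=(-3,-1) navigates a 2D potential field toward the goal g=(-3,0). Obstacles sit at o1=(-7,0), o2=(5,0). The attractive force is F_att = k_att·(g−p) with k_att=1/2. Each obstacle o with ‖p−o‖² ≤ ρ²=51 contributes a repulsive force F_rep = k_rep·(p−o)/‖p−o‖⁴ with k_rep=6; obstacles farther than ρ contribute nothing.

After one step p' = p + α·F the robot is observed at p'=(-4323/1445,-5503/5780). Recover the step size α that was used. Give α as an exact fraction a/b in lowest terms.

F_att = 1/2·(g−p) = 1/2·(0,1) = (0.0000,0.5000)
o1: d²=17 ≤ ρ²=51; F_rep = 6·(4,-1)/17² = (0.0830,-0.0208)
o2: d²=65 > ρ²=51 → inactive
F = F_att + ΣF_rep = (0.0830,0.4792)
Δp = p'−p = (0.0083,0.0479); α = Δx/Fx = (12/1445) / (24/289) = 1/10
check: Δy/Fy = (277/5780) / (277/578) = 1/10 ✓

α = 1/10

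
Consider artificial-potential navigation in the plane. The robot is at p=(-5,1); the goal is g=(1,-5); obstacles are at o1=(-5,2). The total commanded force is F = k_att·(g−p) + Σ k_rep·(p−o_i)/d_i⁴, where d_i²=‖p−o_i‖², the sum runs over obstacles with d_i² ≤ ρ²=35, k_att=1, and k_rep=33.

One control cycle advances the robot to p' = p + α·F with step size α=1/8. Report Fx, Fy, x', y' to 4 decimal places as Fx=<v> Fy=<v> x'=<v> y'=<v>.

Fx=6.0000 Fy=-39.0000 x'=-4.2500 y'=-3.8750

F_att = 1·(g−p) = 1·(6,-6) = (6.0000,-6.0000)
o1: d²=1 ≤ ρ²=35; F_rep = 33·(0,-1)/1² = (0.0000,-33.0000)
F = F_att + ΣF_rep = (6.0000,-39.0000)
p' = p + 1/8·F = (-4.2500,-3.8750)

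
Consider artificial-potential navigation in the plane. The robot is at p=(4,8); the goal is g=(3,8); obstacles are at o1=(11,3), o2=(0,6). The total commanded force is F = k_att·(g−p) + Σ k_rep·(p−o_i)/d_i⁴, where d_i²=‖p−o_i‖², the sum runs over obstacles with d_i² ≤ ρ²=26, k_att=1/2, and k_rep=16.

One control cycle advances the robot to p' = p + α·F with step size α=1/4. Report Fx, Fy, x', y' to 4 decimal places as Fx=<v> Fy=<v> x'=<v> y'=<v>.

Fx=-0.3400 Fy=0.0800 x'=3.9150 y'=8.0200

F_att = 1/2·(g−p) = 1/2·(-1,0) = (-0.5000,0.0000)
o1: d²=74 > ρ²=26 → inactive
o2: d²=20 ≤ ρ²=26; F_rep = 16·(4,2)/20² = (0.1600,0.0800)
F = F_att + ΣF_rep = (-0.3400,0.0800)
p' = p + 1/4·F = (3.9150,8.0200)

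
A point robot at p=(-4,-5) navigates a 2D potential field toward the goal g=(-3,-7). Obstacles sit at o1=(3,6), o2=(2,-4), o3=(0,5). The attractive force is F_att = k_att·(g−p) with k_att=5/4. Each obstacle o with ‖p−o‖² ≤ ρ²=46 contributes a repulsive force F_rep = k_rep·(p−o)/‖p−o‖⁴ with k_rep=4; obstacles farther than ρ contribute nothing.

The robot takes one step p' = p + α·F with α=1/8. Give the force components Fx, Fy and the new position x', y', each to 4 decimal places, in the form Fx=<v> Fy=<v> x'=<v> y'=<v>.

Fx=1.2325 Fy=-2.5029 x'=-3.8459 y'=-5.3129

F_att = 5/4·(g−p) = 5/4·(1,-2) = (1.2500,-2.5000)
o1: d²=170 > ρ²=46 → inactive
o2: d²=37 ≤ ρ²=46; F_rep = 4·(-6,-1)/37² = (-0.0175,-0.0029)
o3: d²=116 > ρ²=46 → inactive
F = F_att + ΣF_rep = (1.2325,-2.5029)
p' = p + 1/8·F = (-3.8459,-5.3129)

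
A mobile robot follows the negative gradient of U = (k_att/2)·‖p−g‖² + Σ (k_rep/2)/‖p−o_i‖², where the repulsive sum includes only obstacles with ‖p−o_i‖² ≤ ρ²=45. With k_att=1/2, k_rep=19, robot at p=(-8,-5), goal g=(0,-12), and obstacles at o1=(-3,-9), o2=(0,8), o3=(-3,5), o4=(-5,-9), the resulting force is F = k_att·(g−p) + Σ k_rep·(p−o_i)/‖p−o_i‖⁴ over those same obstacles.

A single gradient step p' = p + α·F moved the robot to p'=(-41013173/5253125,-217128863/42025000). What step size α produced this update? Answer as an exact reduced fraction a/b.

F_att = 1/2·(g−p) = 1/2·(8,-7) = (4.0000,-3.5000)
o1: d²=41 ≤ ρ²=45; F_rep = 19·(-5,4)/41² = (-0.0565,0.0452)
o2: d²=233 > ρ²=45 → inactive
o3: d²=125 > ρ²=45 → inactive
o4: d²=25 ≤ ρ²=45; F_rep = 19·(-3,4)/25² = (-0.0912,0.1216)
F = F_att + ΣF_rep = (3.8523,-3.3332)
Δp = p'−p = (0.1926,-0.1667); α = Δx/Fx = (1011827/5253125) / (4047308/1050625) = 1/20
check: Δy/Fy = (-7003863/42025000) / (-7003863/2101250) = 1/20 ✓

α = 1/20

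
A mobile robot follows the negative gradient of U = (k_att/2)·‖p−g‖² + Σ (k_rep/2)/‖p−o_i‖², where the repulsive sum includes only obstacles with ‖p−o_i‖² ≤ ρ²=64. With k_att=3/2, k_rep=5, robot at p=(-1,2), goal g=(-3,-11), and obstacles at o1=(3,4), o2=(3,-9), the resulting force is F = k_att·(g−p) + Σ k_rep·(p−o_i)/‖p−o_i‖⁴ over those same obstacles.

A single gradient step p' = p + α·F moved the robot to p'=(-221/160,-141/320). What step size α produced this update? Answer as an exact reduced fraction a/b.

F_att = 3/2·(g−p) = 3/2·(-2,-13) = (-3.0000,-19.5000)
o1: d²=20 ≤ ρ²=64; F_rep = 5·(-4,-2)/20² = (-0.0500,-0.0250)
o2: d²=137 > ρ²=64 → inactive
F = F_att + ΣF_rep = (-3.0500,-19.5250)
Δp = p'−p = (-0.3812,-2.4406); α = Δx/Fx = (-61/160) / (-61/20) = 1/8
check: Δy/Fy = (-781/320) / (-781/40) = 1/8 ✓

α = 1/8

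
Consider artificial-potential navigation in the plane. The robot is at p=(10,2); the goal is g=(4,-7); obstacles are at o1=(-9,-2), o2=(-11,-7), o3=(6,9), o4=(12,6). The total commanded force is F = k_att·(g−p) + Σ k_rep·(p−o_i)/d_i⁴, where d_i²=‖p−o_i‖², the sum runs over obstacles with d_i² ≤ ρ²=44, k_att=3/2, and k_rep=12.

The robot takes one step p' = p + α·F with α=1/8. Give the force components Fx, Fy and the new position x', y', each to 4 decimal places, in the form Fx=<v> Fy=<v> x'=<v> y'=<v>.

Fx=-9.0600 Fy=-13.6200 x'=8.8675 y'=0.2975

F_att = 3/2·(g−p) = 3/2·(-6,-9) = (-9.0000,-13.5000)
o1: d²=377 > ρ²=44 → inactive
o2: d²=522 > ρ²=44 → inactive
o3: d²=65 > ρ²=44 → inactive
o4: d²=20 ≤ ρ²=44; F_rep = 12·(-2,-4)/20² = (-0.0600,-0.1200)
F = F_att + ΣF_rep = (-9.0600,-13.6200)
p' = p + 1/8·F = (8.8675,0.2975)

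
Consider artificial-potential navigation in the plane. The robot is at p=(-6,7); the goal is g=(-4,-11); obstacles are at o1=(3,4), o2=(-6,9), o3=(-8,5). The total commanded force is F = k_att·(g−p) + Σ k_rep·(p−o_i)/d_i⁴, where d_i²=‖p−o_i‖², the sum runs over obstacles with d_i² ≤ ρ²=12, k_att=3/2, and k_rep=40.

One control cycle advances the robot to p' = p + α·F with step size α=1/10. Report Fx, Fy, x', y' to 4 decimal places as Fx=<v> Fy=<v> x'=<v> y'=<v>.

Fx=4.2500 Fy=-30.7500 x'=-5.5750 y'=3.9250

F_att = 3/2·(g−p) = 3/2·(2,-18) = (3.0000,-27.0000)
o1: d²=90 > ρ²=12 → inactive
o2: d²=4 ≤ ρ²=12; F_rep = 40·(0,-2)/4² = (0.0000,-5.0000)
o3: d²=8 ≤ ρ²=12; F_rep = 40·(2,2)/8² = (1.2500,1.2500)
F = F_att + ΣF_rep = (4.2500,-30.7500)
p' = p + 1/10·F = (-5.5750,3.9250)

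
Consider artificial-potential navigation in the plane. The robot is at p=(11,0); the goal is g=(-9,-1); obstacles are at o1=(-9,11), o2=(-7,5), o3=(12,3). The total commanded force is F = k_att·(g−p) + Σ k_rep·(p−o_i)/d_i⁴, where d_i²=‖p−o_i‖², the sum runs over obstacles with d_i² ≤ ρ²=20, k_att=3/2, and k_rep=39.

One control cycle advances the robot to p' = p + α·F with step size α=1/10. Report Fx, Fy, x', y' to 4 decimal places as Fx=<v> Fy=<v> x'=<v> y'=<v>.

F_att = 3/2·(g−p) = 3/2·(-20,-1) = (-30.0000,-1.5000)
o1: d²=521 > ρ²=20 → inactive
o2: d²=349 > ρ²=20 → inactive
o3: d²=10 ≤ ρ²=20; F_rep = 39·(-1,-3)/10² = (-0.3900,-1.1700)
F = F_att + ΣF_rep = (-30.3900,-2.6700)
p' = p + 1/10·F = (7.9610,-0.2670)

Fx=-30.3900 Fy=-2.6700 x'=7.9610 y'=-0.2670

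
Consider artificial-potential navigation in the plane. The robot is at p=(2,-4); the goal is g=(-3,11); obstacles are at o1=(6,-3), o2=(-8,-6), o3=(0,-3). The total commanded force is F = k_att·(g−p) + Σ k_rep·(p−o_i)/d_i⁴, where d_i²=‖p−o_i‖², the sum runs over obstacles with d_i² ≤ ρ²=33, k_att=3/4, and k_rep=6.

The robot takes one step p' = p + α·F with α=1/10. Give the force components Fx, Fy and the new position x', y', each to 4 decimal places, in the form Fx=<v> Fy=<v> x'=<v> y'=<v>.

Fx=-3.3530 Fy=10.9892 x'=1.6647 y'=-2.9011

F_att = 3/4·(g−p) = 3/4·(-5,15) = (-3.7500,11.2500)
o1: d²=17 ≤ ρ²=33; F_rep = 6·(-4,-1)/17² = (-0.0830,-0.0208)
o2: d²=104 > ρ²=33 → inactive
o3: d²=5 ≤ ρ²=33; F_rep = 6·(2,-1)/5² = (0.4800,-0.2400)
F = F_att + ΣF_rep = (-3.3530,10.9892)
p' = p + 1/10·F = (1.6647,-2.9011)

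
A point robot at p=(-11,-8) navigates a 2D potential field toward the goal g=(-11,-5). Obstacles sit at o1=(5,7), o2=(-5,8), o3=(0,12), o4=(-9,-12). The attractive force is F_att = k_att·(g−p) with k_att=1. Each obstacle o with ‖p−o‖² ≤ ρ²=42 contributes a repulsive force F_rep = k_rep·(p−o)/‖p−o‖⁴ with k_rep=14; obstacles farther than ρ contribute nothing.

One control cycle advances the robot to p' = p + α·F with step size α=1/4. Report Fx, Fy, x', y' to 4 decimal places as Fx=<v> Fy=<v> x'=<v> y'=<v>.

F_att = 1·(g−p) = 1·(0,3) = (0.0000,3.0000)
o1: d²=481 > ρ²=42 → inactive
o2: d²=292 > ρ²=42 → inactive
o3: d²=521 > ρ²=42 → inactive
o4: d²=20 ≤ ρ²=42; F_rep = 14·(-2,4)/20² = (-0.0700,0.1400)
F = F_att + ΣF_rep = (-0.0700,3.1400)
p' = p + 1/4·F = (-11.0175,-7.2150)

Fx=-0.0700 Fy=3.1400 x'=-11.0175 y'=-7.2150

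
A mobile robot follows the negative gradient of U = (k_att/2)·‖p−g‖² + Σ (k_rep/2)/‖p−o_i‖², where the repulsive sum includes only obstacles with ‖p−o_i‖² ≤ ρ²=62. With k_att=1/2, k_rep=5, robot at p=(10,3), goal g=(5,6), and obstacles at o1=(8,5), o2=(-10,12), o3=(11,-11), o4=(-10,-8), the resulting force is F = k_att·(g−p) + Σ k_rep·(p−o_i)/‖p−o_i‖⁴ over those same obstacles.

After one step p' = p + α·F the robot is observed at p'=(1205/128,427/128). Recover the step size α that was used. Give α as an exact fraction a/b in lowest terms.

α = 1/4

F_att = 1/2·(g−p) = 1/2·(-5,3) = (-2.5000,1.5000)
o1: d²=8 ≤ ρ²=62; F_rep = 5·(2,-2)/8² = (0.1562,-0.1562)
o2: d²=481 > ρ²=62 → inactive
o3: d²=197 > ρ²=62 → inactive
o4: d²=521 > ρ²=62 → inactive
F = F_att + ΣF_rep = (-2.3438,1.3438)
Δp = p'−p = (-0.5859,0.3359); α = Δx/Fx = (-75/128) / (-75/32) = 1/4
check: Δy/Fy = (43/128) / (43/32) = 1/4 ✓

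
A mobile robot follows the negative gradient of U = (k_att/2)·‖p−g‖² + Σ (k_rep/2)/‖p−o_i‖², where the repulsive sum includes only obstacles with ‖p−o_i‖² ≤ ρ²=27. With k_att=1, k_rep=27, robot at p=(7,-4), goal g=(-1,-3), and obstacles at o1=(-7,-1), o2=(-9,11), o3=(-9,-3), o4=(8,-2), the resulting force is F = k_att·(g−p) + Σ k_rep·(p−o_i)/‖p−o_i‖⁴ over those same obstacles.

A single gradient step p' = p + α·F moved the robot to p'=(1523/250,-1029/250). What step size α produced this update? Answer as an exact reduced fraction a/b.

F_att = 1·(g−p) = 1·(-8,1) = (-8.0000,1.0000)
o1: d²=205 > ρ²=27 → inactive
o2: d²=481 > ρ²=27 → inactive
o3: d²=257 > ρ²=27 → inactive
o4: d²=5 ≤ ρ²=27; F_rep = 27·(-1,-2)/5² = (-1.0800,-2.1600)
F = F_att + ΣF_rep = (-9.0800,-1.1600)
Δp = p'−p = (-0.9080,-0.1160); α = Δx/Fx = (-227/250) / (-227/25) = 1/10
check: Δy/Fy = (-29/250) / (-29/25) = 1/10 ✓

α = 1/10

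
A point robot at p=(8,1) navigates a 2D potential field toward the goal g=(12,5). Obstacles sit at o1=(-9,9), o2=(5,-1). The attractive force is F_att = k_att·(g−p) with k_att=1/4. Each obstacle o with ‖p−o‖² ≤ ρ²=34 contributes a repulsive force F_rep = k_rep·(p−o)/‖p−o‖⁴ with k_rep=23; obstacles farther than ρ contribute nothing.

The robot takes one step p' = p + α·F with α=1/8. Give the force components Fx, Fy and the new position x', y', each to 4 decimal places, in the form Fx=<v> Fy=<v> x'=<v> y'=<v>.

F_att = 1/4·(g−p) = 1/4·(4,4) = (1.0000,1.0000)
o1: d²=353 > ρ²=34 → inactive
o2: d²=13 ≤ ρ²=34; F_rep = 23·(3,2)/13² = (0.4083,0.2722)
F = F_att + ΣF_rep = (1.4083,1.2722)
p' = p + 1/8·F = (8.1760,1.1590)

Fx=1.4083 Fy=1.2722 x'=8.1760 y'=1.1590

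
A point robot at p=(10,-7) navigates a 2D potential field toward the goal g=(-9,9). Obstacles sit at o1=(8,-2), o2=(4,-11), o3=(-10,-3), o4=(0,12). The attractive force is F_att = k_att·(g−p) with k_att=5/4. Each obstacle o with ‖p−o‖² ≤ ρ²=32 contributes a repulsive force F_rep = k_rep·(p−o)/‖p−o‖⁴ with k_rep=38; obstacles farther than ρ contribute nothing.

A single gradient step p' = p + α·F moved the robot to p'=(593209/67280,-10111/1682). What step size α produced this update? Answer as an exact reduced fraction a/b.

F_att = 5/4·(g−p) = 5/4·(-19,16) = (-23.7500,20.0000)
o1: d²=29 ≤ ρ²=32; F_rep = 38·(2,-5)/29² = (0.0904,-0.2259)
o2: d²=52 > ρ²=32 → inactive
o3: d²=416 > ρ²=32 → inactive
o4: d²=461 > ρ²=32 → inactive
F = F_att + ΣF_rep = (-23.6596,19.7741)
Δp = p'−p = (-1.1830,0.9887); α = Δx/Fx = (-79591/67280) / (-79591/3364) = 1/20
check: Δy/Fy = (1663/1682) / (16630/841) = 1/20 ✓

α = 1/20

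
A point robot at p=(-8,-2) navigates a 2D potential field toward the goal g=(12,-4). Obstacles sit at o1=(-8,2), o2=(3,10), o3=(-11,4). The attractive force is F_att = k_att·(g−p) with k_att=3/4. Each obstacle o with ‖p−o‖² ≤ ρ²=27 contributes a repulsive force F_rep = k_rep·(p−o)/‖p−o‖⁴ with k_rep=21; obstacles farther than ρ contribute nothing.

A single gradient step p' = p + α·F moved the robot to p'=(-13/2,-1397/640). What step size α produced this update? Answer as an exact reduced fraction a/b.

α = 1/10

F_att = 3/4·(g−p) = 3/4·(20,-2) = (15.0000,-1.5000)
o1: d²=16 ≤ ρ²=27; F_rep = 21·(0,-4)/16² = (0.0000,-0.3281)
o2: d²=265 > ρ²=27 → inactive
o3: d²=45 > ρ²=27 → inactive
F = F_att + ΣF_rep = (15.0000,-1.8281)
Δp = p'−p = (1.5000,-0.1828); α = Δx/Fx = (3/2) / (15) = 1/10
check: Δy/Fy = (-117/640) / (-117/64) = 1/10 ✓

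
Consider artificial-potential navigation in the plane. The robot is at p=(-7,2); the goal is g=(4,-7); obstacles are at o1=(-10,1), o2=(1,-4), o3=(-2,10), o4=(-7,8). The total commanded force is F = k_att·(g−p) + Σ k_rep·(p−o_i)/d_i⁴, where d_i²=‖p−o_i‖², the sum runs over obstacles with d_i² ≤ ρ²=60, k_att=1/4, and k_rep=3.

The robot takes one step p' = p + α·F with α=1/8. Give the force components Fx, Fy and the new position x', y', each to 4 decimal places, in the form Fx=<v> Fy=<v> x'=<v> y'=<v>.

F_att = 1/4·(g−p) = 1/4·(11,-9) = (2.7500,-2.2500)
o1: d²=10 ≤ ρ²=60; F_rep = 3·(3,1)/10² = (0.0900,0.0300)
o2: d²=100 > ρ²=60 → inactive
o3: d²=89 > ρ²=60 → inactive
o4: d²=36 ≤ ρ²=60; F_rep = 3·(0,-6)/36² = (0.0000,-0.0139)
F = F_att + ΣF_rep = (2.8400,-2.2339)
p' = p + 1/8·F = (-6.6450,1.7208)

Fx=2.8400 Fy=-2.2339 x'=-6.6450 y'=1.7208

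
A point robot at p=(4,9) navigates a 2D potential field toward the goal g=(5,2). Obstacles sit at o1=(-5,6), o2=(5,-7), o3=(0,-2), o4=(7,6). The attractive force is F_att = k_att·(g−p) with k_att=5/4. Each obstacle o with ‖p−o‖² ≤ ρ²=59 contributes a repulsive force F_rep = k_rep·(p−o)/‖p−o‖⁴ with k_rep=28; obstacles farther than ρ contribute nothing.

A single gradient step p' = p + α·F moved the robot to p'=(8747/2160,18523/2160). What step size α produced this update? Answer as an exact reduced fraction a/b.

α = 1/20

F_att = 5/4·(g−p) = 5/4·(1,-7) = (1.2500,-8.7500)
o1: d²=90 > ρ²=59 → inactive
o2: d²=257 > ρ²=59 → inactive
o3: d²=137 > ρ²=59 → inactive
o4: d²=18 ≤ ρ²=59; F_rep = 28·(-3,3)/18² = (-0.2593,0.2593)
F = F_att + ΣF_rep = (0.9907,-8.4907)
Δp = p'−p = (0.0495,-0.4245); α = Δx/Fx = (107/2160) / (107/108) = 1/20
check: Δy/Fy = (-917/2160) / (-917/108) = 1/20 ✓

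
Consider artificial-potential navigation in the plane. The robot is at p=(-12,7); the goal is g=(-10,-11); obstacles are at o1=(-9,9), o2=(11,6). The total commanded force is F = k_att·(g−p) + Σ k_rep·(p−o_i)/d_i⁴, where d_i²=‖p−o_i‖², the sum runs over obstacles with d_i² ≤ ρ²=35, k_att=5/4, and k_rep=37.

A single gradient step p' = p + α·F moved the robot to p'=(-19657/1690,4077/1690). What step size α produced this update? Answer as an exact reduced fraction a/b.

F_att = 5/4·(g−p) = 5/4·(2,-18) = (2.5000,-22.5000)
o1: d²=13 ≤ ρ²=35; F_rep = 37·(-3,-2)/13² = (-0.6568,-0.4379)
o2: d²=530 > ρ²=35 → inactive
F = F_att + ΣF_rep = (1.8432,-22.9379)
Δp = p'−p = (0.3686,-4.5876); α = Δx/Fx = (623/1690) / (623/338) = 1/5
check: Δy/Fy = (-7753/1690) / (-7753/338) = 1/5 ✓

α = 1/5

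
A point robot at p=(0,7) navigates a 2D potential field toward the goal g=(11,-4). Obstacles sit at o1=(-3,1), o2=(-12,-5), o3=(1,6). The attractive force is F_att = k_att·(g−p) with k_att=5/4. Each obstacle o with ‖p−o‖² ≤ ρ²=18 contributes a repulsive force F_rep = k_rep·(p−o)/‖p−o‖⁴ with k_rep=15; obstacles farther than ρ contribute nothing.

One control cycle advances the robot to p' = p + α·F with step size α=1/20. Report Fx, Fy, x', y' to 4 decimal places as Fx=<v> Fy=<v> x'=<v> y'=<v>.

F_att = 5/4·(g−p) = 5/4·(11,-11) = (13.7500,-13.7500)
o1: d²=45 > ρ²=18 → inactive
o2: d²=288 > ρ²=18 → inactive
o3: d²=2 ≤ ρ²=18; F_rep = 15·(-1,1)/2² = (-3.7500,3.7500)
F = F_att + ΣF_rep = (10.0000,-10.0000)
p' = p + 1/20·F = (0.5000,6.5000)

Fx=10.0000 Fy=-10.0000 x'=0.5000 y'=6.5000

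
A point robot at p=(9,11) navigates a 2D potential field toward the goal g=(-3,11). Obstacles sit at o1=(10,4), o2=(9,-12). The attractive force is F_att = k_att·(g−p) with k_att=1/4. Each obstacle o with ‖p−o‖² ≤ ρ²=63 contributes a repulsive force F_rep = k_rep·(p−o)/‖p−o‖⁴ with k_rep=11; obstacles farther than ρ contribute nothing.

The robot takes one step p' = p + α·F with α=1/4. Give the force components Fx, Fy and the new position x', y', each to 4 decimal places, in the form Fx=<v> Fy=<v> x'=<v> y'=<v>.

Fx=-3.0044 Fy=0.0308 x'=8.2489 y'=11.0077

F_att = 1/4·(g−p) = 1/4·(-12,0) = (-3.0000,0.0000)
o1: d²=50 ≤ ρ²=63; F_rep = 11·(-1,7)/50² = (-0.0044,0.0308)
o2: d²=529 > ρ²=63 → inactive
F = F_att + ΣF_rep = (-3.0044,0.0308)
p' = p + 1/4·F = (8.2489,11.0077)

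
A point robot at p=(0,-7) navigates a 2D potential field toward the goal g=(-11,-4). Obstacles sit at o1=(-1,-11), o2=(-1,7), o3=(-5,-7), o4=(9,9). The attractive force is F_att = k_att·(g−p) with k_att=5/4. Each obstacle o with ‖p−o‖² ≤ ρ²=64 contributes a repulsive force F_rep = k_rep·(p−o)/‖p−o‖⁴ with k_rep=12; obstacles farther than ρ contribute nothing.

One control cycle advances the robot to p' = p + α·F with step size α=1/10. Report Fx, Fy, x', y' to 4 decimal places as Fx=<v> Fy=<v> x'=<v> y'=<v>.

Fx=-13.6125 Fy=3.9161 x'=-1.3612 y'=-6.6084

F_att = 5/4·(g−p) = 5/4·(-11,3) = (-13.7500,3.7500)
o1: d²=17 ≤ ρ²=64; F_rep = 12·(1,4)/17² = (0.0415,0.1661)
o2: d²=197 > ρ²=64 → inactive
o3: d²=25 ≤ ρ²=64; F_rep = 12·(5,0)/25² = (0.0960,0.0000)
o4: d²=337 > ρ²=64 → inactive
F = F_att + ΣF_rep = (-13.6125,3.9161)
p' = p + 1/10·F = (-1.3612,-6.6084)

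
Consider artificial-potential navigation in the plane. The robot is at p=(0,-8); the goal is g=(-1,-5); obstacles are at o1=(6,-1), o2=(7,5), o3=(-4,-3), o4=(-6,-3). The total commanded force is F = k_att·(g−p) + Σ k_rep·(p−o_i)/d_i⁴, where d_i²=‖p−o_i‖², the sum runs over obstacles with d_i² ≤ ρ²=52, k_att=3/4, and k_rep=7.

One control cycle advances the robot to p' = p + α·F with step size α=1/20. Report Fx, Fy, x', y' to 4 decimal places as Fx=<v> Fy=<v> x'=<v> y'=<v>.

Fx=-0.7333 Fy=2.2292 x'=-0.0367 y'=-7.8885

F_att = 3/4·(g−p) = 3/4·(-1,3) = (-0.7500,2.2500)
o1: d²=85 > ρ²=52 → inactive
o2: d²=218 > ρ²=52 → inactive
o3: d²=41 ≤ ρ²=52; F_rep = 7·(4,-5)/41² = (0.0167,-0.0208)
o4: d²=61 > ρ²=52 → inactive
F = F_att + ΣF_rep = (-0.7333,2.2292)
p' = p + 1/20·F = (-0.0367,-7.8885)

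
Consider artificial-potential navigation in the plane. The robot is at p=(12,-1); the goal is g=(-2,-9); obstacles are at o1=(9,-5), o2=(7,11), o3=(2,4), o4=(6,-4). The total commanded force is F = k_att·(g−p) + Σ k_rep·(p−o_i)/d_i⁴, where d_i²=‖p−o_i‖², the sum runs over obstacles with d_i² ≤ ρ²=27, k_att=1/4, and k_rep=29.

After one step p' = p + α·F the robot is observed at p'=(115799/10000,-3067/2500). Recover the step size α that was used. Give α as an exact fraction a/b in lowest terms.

α = 1/8

F_att = 1/4·(g−p) = 1/4·(-14,-8) = (-3.5000,-2.0000)
o1: d²=25 ≤ ρ²=27; F_rep = 29·(3,4)/25² = (0.1392,0.1856)
o2: d²=169 > ρ²=27 → inactive
o3: d²=125 > ρ²=27 → inactive
o4: d²=45 > ρ²=27 → inactive
F = F_att + ΣF_rep = (-3.3608,-1.8144)
Δp = p'−p = (-0.4201,-0.2268); α = Δx/Fx = (-4201/10000) / (-4201/1250) = 1/8
check: Δy/Fy = (-567/2500) / (-1134/625) = 1/8 ✓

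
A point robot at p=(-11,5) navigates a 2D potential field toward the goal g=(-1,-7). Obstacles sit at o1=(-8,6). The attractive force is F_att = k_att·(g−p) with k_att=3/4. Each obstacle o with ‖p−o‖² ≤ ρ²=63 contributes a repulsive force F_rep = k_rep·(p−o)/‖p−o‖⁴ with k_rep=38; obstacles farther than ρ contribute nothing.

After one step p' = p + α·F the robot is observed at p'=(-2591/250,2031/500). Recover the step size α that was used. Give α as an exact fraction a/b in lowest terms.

α = 1/10

F_att = 3/4·(g−p) = 3/4·(10,-12) = (7.5000,-9.0000)
o1: d²=10 ≤ ρ²=63; F_rep = 38·(-3,-1)/10² = (-1.1400,-0.3800)
F = F_att + ΣF_rep = (6.3600,-9.3800)
Δp = p'−p = (0.6360,-0.9380); α = Δx/Fx = (159/250) / (159/25) = 1/10
check: Δy/Fy = (-469/500) / (-469/50) = 1/10 ✓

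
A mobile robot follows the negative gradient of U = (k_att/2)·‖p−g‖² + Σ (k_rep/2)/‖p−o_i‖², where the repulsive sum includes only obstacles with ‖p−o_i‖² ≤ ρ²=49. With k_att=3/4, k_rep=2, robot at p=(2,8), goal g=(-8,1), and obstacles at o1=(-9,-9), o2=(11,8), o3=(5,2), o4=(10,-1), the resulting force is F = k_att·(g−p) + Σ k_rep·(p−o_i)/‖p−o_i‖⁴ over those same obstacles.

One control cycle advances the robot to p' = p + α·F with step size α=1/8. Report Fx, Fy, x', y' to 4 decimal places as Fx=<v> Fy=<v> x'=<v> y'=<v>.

F_att = 3/4·(g−p) = 3/4·(-10,-7) = (-7.5000,-5.2500)
o1: d²=410 > ρ²=49 → inactive
o2: d²=81 > ρ²=49 → inactive
o3: d²=45 ≤ ρ²=49; F_rep = 2·(-3,6)/45² = (-0.0030,0.0059)
o4: d²=145 > ρ²=49 → inactive
F = F_att + ΣF_rep = (-7.5030,-5.2441)
p' = p + 1/8·F = (1.0621,7.3445)

Fx=-7.5030 Fy=-5.2441 x'=1.0621 y'=7.3445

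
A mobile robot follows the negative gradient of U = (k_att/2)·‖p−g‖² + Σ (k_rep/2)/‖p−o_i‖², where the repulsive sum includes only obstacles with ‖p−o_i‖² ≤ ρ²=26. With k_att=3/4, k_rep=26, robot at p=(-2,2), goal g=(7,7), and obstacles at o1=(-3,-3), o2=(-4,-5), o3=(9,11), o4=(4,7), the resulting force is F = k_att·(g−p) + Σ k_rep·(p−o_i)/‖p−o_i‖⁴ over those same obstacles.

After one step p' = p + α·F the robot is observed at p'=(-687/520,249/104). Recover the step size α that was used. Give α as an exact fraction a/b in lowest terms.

F_att = 3/4·(g−p) = 3/4·(9,5) = (6.7500,3.7500)
o1: d²=26 ≤ ρ²=26; F_rep = 26·(1,5)/26² = (0.0385,0.1923)
o2: d²=53 > ρ²=26 → inactive
o3: d²=202 > ρ²=26 → inactive
o4: d²=61 > ρ²=26 → inactive
F = F_att + ΣF_rep = (6.7885,3.9423)
Δp = p'−p = (0.6788,0.3942); α = Δx/Fx = (353/520) / (353/52) = 1/10
check: Δy/Fy = (41/104) / (205/52) = 1/10 ✓

α = 1/10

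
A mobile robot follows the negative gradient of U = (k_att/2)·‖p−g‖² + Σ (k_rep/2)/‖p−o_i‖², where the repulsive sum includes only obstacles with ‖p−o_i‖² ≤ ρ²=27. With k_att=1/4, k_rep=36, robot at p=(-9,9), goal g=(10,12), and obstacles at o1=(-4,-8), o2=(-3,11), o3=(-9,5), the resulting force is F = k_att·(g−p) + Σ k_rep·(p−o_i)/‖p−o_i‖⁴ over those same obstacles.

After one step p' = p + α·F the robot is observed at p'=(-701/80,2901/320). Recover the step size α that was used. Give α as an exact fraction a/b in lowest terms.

α = 1/20

F_att = 1/4·(g−p) = 1/4·(19,3) = (4.7500,0.7500)
o1: d²=314 > ρ²=27 → inactive
o2: d²=40 > ρ²=27 → inactive
o3: d²=16 ≤ ρ²=27; F_rep = 36·(0,4)/16² = (0.0000,0.5625)
F = F_att + ΣF_rep = (4.7500,1.3125)
Δp = p'−p = (0.2375,0.0656); α = Δx/Fx = (19/80) / (19/4) = 1/20
check: Δy/Fy = (21/320) / (21/16) = 1/20 ✓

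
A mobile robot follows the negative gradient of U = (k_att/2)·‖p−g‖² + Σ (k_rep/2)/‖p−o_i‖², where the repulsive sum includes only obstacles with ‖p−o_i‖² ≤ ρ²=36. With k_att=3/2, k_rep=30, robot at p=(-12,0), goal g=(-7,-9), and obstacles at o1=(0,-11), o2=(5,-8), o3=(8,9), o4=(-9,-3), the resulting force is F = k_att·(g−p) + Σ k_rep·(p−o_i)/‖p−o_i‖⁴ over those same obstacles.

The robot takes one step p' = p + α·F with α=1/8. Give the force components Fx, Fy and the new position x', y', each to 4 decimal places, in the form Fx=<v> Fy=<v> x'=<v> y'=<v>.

F_att = 3/2·(g−p) = 3/2·(5,-9) = (7.5000,-13.5000)
o1: d²=265 > ρ²=36 → inactive
o2: d²=353 > ρ²=36 → inactive
o3: d²=481 > ρ²=36 → inactive
o4: d²=18 ≤ ρ²=36; F_rep = 30·(-3,3)/18² = (-0.2778,0.2778)
F = F_att + ΣF_rep = (7.2222,-13.2222)
p' = p + 1/8·F = (-11.0972,-1.6528)

Fx=7.2222 Fy=-13.2222 x'=-11.0972 y'=-1.6528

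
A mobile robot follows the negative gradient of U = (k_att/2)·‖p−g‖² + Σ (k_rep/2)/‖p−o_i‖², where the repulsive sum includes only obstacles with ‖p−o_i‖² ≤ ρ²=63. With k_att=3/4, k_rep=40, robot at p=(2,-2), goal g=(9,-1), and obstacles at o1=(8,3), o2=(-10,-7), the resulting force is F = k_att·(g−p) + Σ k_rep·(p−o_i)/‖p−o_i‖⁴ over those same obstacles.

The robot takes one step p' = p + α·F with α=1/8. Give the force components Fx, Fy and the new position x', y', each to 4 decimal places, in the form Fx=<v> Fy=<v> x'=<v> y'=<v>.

Fx=5.1855 Fy=0.6963 x'=2.6482 y'=-1.9130

F_att = 3/4·(g−p) = 3/4·(7,1) = (5.2500,0.7500)
o1: d²=61 ≤ ρ²=63; F_rep = 40·(-6,-5)/61² = (-0.0645,-0.0537)
o2: d²=169 > ρ²=63 → inactive
F = F_att + ΣF_rep = (5.1855,0.6963)
p' = p + 1/8·F = (2.6482,-1.9130)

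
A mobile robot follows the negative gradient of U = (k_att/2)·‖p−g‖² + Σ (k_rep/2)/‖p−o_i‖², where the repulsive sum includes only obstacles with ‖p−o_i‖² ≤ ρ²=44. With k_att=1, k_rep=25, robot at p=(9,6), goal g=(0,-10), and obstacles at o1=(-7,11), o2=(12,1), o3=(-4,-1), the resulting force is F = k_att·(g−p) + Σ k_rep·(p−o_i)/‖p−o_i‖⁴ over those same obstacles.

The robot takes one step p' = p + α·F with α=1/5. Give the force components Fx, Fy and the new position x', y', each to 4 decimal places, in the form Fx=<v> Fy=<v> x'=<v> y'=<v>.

Fx=-9.0649 Fy=-15.8919 x'=7.1870 y'=2.8216

F_att = 1·(g−p) = 1·(-9,-16) = (-9.0000,-16.0000)
o1: d²=281 > ρ²=44 → inactive
o2: d²=34 ≤ ρ²=44; F_rep = 25·(-3,5)/34² = (-0.0649,0.1081)
o3: d²=218 > ρ²=44 → inactive
F = F_att + ΣF_rep = (-9.0649,-15.8919)
p' = p + 1/5·F = (7.1870,2.8216)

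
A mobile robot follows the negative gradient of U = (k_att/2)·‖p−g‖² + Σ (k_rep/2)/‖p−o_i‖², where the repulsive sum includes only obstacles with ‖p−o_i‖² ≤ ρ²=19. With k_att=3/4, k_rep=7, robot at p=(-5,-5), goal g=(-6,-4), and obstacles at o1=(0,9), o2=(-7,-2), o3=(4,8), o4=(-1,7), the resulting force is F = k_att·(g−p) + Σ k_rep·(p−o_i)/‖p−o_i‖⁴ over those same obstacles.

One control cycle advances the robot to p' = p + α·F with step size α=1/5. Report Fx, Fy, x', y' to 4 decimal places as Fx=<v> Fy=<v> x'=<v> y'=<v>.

F_att = 3/4·(g−p) = 3/4·(-1,1) = (-0.7500,0.7500)
o1: d²=221 > ρ²=19 → inactive
o2: d²=13 ≤ ρ²=19; F_rep = 7·(2,-3)/13² = (0.0828,-0.1243)
o3: d²=250 > ρ²=19 → inactive
o4: d²=160 > ρ²=19 → inactive
F = F_att + ΣF_rep = (-0.6672,0.6257)
p' = p + 1/5·F = (-5.1334,-4.8749)

Fx=-0.6672 Fy=0.6257 x'=-5.1334 y'=-4.8749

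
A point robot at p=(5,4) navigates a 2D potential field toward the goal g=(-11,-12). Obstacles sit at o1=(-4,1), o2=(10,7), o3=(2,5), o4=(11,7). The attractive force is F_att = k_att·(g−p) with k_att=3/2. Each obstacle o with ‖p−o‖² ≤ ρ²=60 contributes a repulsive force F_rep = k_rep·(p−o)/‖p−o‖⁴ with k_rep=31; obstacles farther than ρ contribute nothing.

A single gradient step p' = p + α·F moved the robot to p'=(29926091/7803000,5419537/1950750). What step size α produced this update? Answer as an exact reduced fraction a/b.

α = 1/20

F_att = 3/2·(g−p) = 3/2·(-16,-16) = (-24.0000,-24.0000)
o1: d²=90 > ρ²=60 → inactive
o2: d²=34 ≤ ρ²=60; F_rep = 31·(-5,-3)/34² = (-0.1341,-0.0804)
o3: d²=10 ≤ ρ²=60; F_rep = 31·(3,-1)/10² = (0.9300,-0.3100)
o4: d²=45 ≤ ρ²=60; F_rep = 31·(-6,-3)/45² = (-0.0919,-0.0459)
F = F_att + ΣF_rep = (-23.2959,-24.4364)
Δp = p'−p = (-1.1648,-1.2218); α = Δx/Fx = (-9088909/7803000) / (-9088909/390150) = 1/20
check: Δy/Fy = (-2383463/1950750) / (-4766926/195075) = 1/20 ✓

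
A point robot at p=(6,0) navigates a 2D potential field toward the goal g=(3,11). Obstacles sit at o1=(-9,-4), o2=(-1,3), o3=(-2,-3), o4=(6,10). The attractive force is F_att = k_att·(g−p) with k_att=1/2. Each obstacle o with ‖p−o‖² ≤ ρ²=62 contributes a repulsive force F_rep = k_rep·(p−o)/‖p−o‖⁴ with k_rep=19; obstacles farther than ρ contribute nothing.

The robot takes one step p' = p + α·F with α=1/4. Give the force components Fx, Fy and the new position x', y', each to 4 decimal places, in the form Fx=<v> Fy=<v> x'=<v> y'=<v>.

Fx=-1.4605 Fy=5.4831 x'=5.6349 y'=1.3708

F_att = 1/2·(g−p) = 1/2·(-3,11) = (-1.5000,5.5000)
o1: d²=241 > ρ²=62 → inactive
o2: d²=58 ≤ ρ²=62; F_rep = 19·(7,-3)/58² = (0.0395,-0.0169)
o3: d²=73 > ρ²=62 → inactive
o4: d²=100 > ρ²=62 → inactive
F = F_att + ΣF_rep = (-1.4605,5.4831)
p' = p + 1/4·F = (5.6349,1.3708)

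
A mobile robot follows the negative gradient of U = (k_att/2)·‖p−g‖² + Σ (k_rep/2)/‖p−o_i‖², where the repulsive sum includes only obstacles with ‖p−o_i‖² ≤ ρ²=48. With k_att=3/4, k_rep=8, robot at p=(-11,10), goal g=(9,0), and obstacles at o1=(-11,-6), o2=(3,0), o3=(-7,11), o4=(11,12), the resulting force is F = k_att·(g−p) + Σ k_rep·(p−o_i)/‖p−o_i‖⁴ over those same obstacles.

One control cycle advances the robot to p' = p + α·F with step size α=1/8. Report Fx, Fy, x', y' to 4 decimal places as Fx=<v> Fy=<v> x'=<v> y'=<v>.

F_att = 3/4·(g−p) = 3/4·(20,-10) = (15.0000,-7.5000)
o1: d²=256 > ρ²=48 → inactive
o2: d²=296 > ρ²=48 → inactive
o3: d²=17 ≤ ρ²=48; F_rep = 8·(-4,-1)/17² = (-0.1107,-0.0277)
o4: d²=488 > ρ²=48 → inactive
F = F_att + ΣF_rep = (14.8893,-7.5277)
p' = p + 1/8·F = (-9.1388,9.0590)

Fx=14.8893 Fy=-7.5277 x'=-9.1388 y'=9.0590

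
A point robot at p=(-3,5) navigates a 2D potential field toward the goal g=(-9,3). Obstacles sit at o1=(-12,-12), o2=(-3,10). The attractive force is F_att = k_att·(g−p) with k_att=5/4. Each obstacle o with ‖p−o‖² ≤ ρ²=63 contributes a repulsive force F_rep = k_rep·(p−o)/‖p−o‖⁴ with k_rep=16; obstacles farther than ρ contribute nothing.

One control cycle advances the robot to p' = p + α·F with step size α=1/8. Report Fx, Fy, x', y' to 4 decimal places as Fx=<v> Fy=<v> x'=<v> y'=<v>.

F_att = 5/4·(g−p) = 5/4·(-6,-2) = (-7.5000,-2.5000)
o1: d²=370 > ρ²=63 → inactive
o2: d²=25 ≤ ρ²=63; F_rep = 16·(0,-5)/25² = (0.0000,-0.1280)
F = F_att + ΣF_rep = (-7.5000,-2.6280)
p' = p + 1/8·F = (-3.9375,4.6715)

Fx=-7.5000 Fy=-2.6280 x'=-3.9375 y'=4.6715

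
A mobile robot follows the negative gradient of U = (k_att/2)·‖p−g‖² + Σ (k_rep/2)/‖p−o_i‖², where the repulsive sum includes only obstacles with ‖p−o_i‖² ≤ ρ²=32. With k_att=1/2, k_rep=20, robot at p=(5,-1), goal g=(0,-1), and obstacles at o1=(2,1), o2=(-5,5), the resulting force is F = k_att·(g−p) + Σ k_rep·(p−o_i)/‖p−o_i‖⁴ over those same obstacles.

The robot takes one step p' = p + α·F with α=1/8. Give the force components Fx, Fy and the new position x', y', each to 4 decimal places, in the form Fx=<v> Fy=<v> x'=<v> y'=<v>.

F_att = 1/2·(g−p) = 1/2·(-5,0) = (-2.5000,0.0000)
o1: d²=13 ≤ ρ²=32; F_rep = 20·(3,-2)/13² = (0.3550,-0.2367)
o2: d²=136 > ρ²=32 → inactive
F = F_att + ΣF_rep = (-2.1450,-0.2367)
p' = p + 1/8·F = (4.7319,-1.0296)

Fx=-2.1450 Fy=-0.2367 x'=4.7319 y'=-1.0296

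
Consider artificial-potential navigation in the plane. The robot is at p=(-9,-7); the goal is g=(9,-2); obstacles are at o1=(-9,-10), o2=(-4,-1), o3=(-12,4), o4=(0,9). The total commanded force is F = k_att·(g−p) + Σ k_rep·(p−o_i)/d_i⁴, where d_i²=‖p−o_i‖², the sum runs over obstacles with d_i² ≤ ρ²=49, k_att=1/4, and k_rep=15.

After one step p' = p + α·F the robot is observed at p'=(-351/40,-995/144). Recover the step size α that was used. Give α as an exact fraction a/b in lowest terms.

α = 1/20

F_att = 1/4·(g−p) = 1/4·(18,5) = (4.5000,1.2500)
o1: d²=9 ≤ ρ²=49; F_rep = 15·(0,3)/9² = (0.0000,0.5556)
o2: d²=61 > ρ²=49 → inactive
o3: d²=130 > ρ²=49 → inactive
o4: d²=337 > ρ²=49 → inactive
F = F_att + ΣF_rep = (4.5000,1.8056)
Δp = p'−p = (0.2250,0.0903); α = Δx/Fx = (9/40) / (9/2) = 1/20
check: Δy/Fy = (13/144) / (65/36) = 1/20 ✓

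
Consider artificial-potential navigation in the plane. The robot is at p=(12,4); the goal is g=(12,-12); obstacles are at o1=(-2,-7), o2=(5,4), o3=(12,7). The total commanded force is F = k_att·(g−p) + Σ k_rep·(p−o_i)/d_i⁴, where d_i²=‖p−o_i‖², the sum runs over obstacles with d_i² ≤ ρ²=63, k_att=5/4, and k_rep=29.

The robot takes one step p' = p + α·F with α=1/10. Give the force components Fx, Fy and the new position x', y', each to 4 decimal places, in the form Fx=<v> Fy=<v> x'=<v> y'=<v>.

F_att = 5/4·(g−p) = 5/4·(0,-16) = (0.0000,-20.0000)
o1: d²=317 > ρ²=63 → inactive
o2: d²=49 ≤ ρ²=63; F_rep = 29·(7,0)/49² = (0.0845,0.0000)
o3: d²=9 ≤ ρ²=63; F_rep = 29·(0,-3)/9² = (0.0000,-1.0741)
F = F_att + ΣF_rep = (0.0845,-21.0741)
p' = p + 1/10·F = (12.0085,1.8926)

Fx=0.0845 Fy=-21.0741 x'=12.0085 y'=1.8926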